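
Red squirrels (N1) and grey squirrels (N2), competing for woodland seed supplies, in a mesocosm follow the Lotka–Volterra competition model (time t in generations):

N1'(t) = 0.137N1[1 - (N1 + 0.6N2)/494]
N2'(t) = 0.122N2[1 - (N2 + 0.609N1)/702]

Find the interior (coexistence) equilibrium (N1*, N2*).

N1* ≈ 115, N2* ≈ 632

Setting both brackets to zero gives the nullclines N1 + 0.6N2 = 494 and 0.609N1 + N2 = 702.
Substituting N2 = 702 - 0.609N1 into the first: N1(1 - 0.6·0.609) = 494 - 0.6·702.
So N1* = 72.8/0.635 = 115, and then N2* = 702 - 0.609·115 = 632.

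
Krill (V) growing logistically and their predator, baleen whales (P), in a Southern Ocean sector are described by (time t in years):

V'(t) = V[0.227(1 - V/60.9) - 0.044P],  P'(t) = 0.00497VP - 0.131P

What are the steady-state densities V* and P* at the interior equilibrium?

V* ≈ 26.4, P* ≈ 2.93

From dP/dt = 0 with P > 0: 0.00497V* = 0.131, so V* = 26.4.
Substitute into dV/dt = 0: 0.227(1 - 26.4/60.9) = 0.044P*.
The bracket is 0.567, giving P* = 0.129/0.044 = 2.93.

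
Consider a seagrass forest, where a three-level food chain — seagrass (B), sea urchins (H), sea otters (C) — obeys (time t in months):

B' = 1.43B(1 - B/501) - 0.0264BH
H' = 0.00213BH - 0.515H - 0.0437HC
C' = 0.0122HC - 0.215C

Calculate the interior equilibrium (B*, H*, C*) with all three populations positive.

From dC/dt = 0: 0.0122H* = 0.215, so H* = 17.6.
From dB/dt = 0: 1.43(1 - B*/501) = 0.0264·17.6, giving B* = 501·(1 - 0.325) = 338.
From dH/dt = 0: 0.00213·338 - 0.515 = 0.0437C*, so C* = 0.205/0.0437 = 4.69.

B* ≈ 338, H* ≈ 17.6, C* ≈ 4.69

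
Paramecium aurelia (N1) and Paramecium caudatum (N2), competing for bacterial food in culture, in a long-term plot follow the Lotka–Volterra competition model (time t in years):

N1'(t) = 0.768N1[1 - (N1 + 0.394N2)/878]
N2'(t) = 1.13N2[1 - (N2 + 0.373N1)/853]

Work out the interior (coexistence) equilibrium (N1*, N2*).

Setting both brackets to zero gives the nullclines N1 + 0.394N2 = 878 and 0.373N1 + N2 = 853.
Substituting N2 = 853 - 0.373N1 into the first: N1(1 - 0.394·0.373) = 878 - 0.394·853.
So N1* = 542/0.853 = 635, and then N2* = 853 - 0.373·635 = 616.

N1* ≈ 635, N2* ≈ 616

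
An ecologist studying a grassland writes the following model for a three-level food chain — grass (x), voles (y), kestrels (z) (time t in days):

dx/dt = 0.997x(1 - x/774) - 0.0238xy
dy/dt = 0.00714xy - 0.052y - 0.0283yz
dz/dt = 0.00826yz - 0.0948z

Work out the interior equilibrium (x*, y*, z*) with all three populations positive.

From dz/dt = 0: 0.00826y* = 0.0948, so y* = 11.5.
From dx/dt = 0: 0.997(1 - x*/774) = 0.0238·11.5, giving x* = 774·(1 - 0.274) = 562.
From dy/dt = 0: 0.00714·562 - 0.052 = 0.0283z*, so z* = 3.96/0.0283 = 140.

x* ≈ 562, y* ≈ 11.5, z* ≈ 140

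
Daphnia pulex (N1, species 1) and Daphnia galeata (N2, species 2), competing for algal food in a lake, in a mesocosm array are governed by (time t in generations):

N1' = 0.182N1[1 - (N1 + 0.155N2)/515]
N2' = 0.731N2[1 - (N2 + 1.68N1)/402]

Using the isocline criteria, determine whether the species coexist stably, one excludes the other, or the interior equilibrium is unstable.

species 1 excludes species 2

Compare the nullcline intercepts: K1/α12 = 515/0.155 = 3320 > K2 = 402; K2/α21 = 402/1.68 = 239 < K1 = 515.
Since the inequalities point opposite ways, species 1 can invade but species 2 cannot.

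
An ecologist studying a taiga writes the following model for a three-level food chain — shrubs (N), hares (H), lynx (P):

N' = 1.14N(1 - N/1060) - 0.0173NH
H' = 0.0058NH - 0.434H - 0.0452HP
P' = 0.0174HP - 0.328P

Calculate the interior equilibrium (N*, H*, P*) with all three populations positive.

N* ≈ 757, H* ≈ 18.9, P* ≈ 87.5

From dP/dt = 0: 0.0174H* = 0.328, so H* = 18.9.
From dN/dt = 0: 1.14(1 - N*/1060) = 0.0173·18.9, giving N* = 1060·(1 - 0.286) = 757.
From dH/dt = 0: 0.0058·757 - 0.434 = 0.0452P*, so P* = 3.96/0.0452 = 87.5.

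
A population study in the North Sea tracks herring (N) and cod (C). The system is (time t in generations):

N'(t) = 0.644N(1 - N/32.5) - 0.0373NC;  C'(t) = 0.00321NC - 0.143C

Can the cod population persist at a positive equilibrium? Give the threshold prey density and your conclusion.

Threshold N = 44.5; K < 44.5, so no, the predator goes extinct.

The predator equation gives dC/dt > 0 only when N > 0.143/0.00321 = 44.5.
Without the predator, N → K = 32.5. Since 32.5 < 44.5, the predator cannot invade.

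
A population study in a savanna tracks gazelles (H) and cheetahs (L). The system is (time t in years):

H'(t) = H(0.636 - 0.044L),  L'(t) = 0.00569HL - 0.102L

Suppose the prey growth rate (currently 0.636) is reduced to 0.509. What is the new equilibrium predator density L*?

L* ≈ 11.6

At the interior fixed point, setting dH/dt = 0 with H > 0 fixes L* = (prey growth rate)/(HL coefficient) — independent of the other coefficients.
With the change, L* = 0.509/0.044 = 11.6; it falls from 14.5.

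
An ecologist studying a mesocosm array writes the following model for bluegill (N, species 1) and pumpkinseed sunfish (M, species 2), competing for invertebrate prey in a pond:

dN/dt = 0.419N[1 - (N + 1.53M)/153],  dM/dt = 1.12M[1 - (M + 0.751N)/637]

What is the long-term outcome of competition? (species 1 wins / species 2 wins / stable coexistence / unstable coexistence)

Compare the nullcline intercepts: K1/α12 = 153/1.53 = 100 < K2 = 637; K2/α21 = 637/0.751 = 848 > K1 = 153.
Since the inequalities point opposite ways, species 2 can invade but species 1 cannot.

species 2 excludes species 1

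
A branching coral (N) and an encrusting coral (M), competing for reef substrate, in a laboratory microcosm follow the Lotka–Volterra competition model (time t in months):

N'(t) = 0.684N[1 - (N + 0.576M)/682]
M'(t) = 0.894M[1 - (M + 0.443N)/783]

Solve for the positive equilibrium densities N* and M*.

N* ≈ 310, M* ≈ 646

Setting both brackets to zero gives the nullclines N + 0.576M = 682 and 0.443N + M = 783.
Substituting M = 783 - 0.443N into the first: N(1 - 0.576·0.443) = 682 - 0.576·783.
So N* = 231/0.745 = 310, and then M* = 783 - 0.443·310 = 646.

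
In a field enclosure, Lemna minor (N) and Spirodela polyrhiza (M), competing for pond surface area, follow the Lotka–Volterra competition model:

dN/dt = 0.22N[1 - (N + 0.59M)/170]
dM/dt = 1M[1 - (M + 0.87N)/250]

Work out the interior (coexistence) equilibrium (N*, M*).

N* ≈ 46.2, M* ≈ 210

Setting both brackets to zero gives the nullclines N + 0.59M = 170 and 0.87N + M = 250.
Substituting M = 250 - 0.87N into the first: N(1 - 0.59·0.87) = 170 - 0.59·250.
So N* = 22.5/0.487 = 46.2, and then M* = 250 - 0.87·46.2 = 210.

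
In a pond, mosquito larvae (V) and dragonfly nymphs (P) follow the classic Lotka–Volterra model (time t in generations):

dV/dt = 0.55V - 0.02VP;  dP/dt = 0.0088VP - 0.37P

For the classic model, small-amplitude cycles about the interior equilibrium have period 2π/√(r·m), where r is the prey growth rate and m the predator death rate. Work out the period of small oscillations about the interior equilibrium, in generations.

Here r = 0.55 and m = 0.37, so r·m = 0.204.
ω = √0.204 = 0.451 per generation, hence T = 2π/ω ≈ 13.9 generations.

T ≈ 13.9 generations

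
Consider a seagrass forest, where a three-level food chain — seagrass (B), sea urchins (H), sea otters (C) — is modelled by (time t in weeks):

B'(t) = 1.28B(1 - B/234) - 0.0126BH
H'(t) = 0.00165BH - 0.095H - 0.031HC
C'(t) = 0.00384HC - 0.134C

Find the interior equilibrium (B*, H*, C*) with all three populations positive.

From dC/dt = 0: 0.00384H* = 0.134, so H* = 34.9.
From dB/dt = 0: 1.28(1 - B*/234) = 0.0126·34.9, giving B* = 234·(1 - 0.344) = 154.
From dH/dt = 0: 0.00165·154 - 0.095 = 0.031C*, so C* = 0.158/0.031 = 5.11.

B* ≈ 154, H* ≈ 34.9, C* ≈ 5.11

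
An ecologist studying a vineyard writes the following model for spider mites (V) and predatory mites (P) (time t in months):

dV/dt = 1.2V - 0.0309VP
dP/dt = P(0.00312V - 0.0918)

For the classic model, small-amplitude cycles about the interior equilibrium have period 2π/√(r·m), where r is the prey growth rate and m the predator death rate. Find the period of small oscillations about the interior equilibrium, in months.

T ≈ 18.9 months

Here r = 1.2 and m = 0.0918, so r·m = 0.11.
ω = √0.11 = 0.332 per month, hence T = 2π/ω ≈ 18.9 months.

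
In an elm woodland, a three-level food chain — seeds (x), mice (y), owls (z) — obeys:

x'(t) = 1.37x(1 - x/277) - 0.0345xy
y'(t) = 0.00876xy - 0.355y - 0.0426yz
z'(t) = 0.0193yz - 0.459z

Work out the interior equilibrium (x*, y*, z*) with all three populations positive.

From dz/dt = 0: 0.0193y* = 0.459, so y* = 23.8.
From dx/dt = 0: 1.37(1 - x*/277) = 0.0345·23.8, giving x* = 277·(1 - 0.599) = 111.
From dy/dt = 0: 0.00876·111 - 0.355 = 0.0426z*, so z* = 0.618/0.0426 = 14.5.

x* ≈ 111, y* ≈ 23.8, z* ≈ 14.5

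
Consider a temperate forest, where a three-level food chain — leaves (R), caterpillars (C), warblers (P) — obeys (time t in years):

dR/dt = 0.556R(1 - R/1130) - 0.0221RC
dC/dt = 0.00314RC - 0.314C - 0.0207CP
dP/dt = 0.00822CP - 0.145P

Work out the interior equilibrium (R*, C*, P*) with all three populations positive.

R* ≈ 338, C* ≈ 17.6, P* ≈ 36.1

From dP/dt = 0: 0.00822C* = 0.145, so C* = 17.6.
From dR/dt = 0: 0.556(1 - R*/1130) = 0.0221·17.6, giving R* = 1130·(1 - 0.701) = 338.
From dC/dt = 0: 0.00314·338 - 0.314 = 0.0207P*, so P* = 0.746/0.0207 = 36.1.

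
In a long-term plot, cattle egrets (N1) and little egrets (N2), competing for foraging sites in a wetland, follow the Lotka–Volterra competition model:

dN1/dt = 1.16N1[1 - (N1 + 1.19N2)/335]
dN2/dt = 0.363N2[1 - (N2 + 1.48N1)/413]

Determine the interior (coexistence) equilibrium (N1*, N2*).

Setting both brackets to zero gives the nullclines N1 + 1.19N2 = 335 and 1.48N1 + N2 = 413.
Substituting N2 = 413 - 1.48N1 into the first: N1(1 - 1.19·1.48) = 335 - 1.19·413.
So N1* = -156/-0.761 = 206, and then N2* = 413 - 1.48·206 = 109.

N1* ≈ 206, N2* ≈ 109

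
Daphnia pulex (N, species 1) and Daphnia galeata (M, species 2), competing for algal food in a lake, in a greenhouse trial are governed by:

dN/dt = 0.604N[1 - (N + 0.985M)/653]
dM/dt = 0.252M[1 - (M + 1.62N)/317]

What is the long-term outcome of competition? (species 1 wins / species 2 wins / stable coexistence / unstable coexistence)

Compare the nullcline intercepts: K1/α12 = 653/0.985 = 663 > K2 = 317; K2/α21 = 317/1.62 = 196 < K1 = 653.
Since the inequalities point opposite ways, species 1 can invade but species 2 cannot.

species 1 excludes species 2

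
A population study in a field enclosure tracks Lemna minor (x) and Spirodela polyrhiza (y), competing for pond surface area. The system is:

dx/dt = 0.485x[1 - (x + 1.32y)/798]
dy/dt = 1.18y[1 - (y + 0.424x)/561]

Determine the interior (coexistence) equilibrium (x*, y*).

Setting both brackets to zero gives the nullclines x + 1.32y = 798 and 0.424x + y = 561.
Substituting y = 561 - 0.424x into the first: x(1 - 1.32·0.424) = 798 - 1.32·561.
So x* = 57.5/0.44 = 131, and then y* = 561 - 0.424·131 = 506.

x* ≈ 131, y* ≈ 506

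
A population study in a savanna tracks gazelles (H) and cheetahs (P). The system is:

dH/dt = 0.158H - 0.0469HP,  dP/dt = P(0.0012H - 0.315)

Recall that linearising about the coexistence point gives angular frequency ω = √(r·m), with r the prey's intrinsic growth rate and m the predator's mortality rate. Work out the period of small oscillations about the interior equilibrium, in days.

Here r = 0.158 and m = 0.315, so r·m = 0.0498.
ω = √0.0498 = 0.223 per day, hence T = 2π/ω ≈ 28.2 days.

T ≈ 28.2 days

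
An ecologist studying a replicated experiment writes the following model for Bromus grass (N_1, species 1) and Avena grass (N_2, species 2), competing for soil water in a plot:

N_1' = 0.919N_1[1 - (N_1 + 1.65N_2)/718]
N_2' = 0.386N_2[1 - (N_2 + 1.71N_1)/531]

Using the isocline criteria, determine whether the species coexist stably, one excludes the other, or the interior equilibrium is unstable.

Compare the nullcline intercepts: K1/α12 = 718/1.65 = 435 < K2 = 531; K2/α21 = 531/1.71 = 311 < K1 = 718.
Since both are reversed, neither can invade when rare; the interior point is a saddle.

unstable coexistence (outcome depends on initial conditions)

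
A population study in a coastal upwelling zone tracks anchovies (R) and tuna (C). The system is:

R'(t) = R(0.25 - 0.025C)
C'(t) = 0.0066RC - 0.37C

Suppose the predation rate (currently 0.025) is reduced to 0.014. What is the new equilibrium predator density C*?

C* ≈ 17.9

At the interior fixed point, setting dR/dt = 0 with R > 0 fixes C* = (prey growth rate)/(RC coefficient) — independent of the other coefficients.
With the change, C* = 0.25/0.014 = 17.9; it rises from 10.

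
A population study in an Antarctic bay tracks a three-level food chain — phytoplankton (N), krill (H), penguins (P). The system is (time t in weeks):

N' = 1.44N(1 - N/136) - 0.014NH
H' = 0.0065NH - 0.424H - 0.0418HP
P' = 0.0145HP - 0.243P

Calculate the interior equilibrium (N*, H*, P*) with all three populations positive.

From dP/dt = 0: 0.0145H* = 0.243, so H* = 16.8.
From dN/dt = 0: 1.44(1 - N*/136) = 0.014·16.8, giving N* = 136·(1 - 0.163) = 114.
From dH/dt = 0: 0.0065·114 - 0.424 = 0.0418P*, so P* = 0.316/0.0418 = 7.56.

N* ≈ 114, H* ≈ 16.8, P* ≈ 7.56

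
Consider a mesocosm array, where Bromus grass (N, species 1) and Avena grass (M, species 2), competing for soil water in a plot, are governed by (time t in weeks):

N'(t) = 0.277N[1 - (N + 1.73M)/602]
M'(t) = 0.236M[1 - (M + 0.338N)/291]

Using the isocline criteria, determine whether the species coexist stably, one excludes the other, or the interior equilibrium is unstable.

Compare the nullcline intercepts: K1/α12 = 602/1.73 = 348 > K2 = 291; K2/α21 = 291/0.338 = 861 > K1 = 602.
Since both inequalities hold, each species can invade when rare, so the interior equilibrium is stable.

stable coexistence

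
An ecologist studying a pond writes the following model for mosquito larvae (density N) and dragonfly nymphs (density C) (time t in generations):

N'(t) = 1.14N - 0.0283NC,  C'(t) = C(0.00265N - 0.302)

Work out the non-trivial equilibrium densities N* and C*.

Set dC/dt = 0 with C > 0: 0.00265N - 0.302 = 0, so N* = 0.302/0.00265 = 114.
Set dN/dt = 0 with N > 0: 1.14 - 0.0283C = 0, so C* = 1.14/0.0283 = 40.3.

N* ≈ 114, C* ≈ 40.3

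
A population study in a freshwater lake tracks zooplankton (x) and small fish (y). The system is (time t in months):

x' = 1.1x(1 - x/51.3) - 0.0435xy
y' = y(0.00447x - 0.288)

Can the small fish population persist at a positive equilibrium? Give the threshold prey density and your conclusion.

The predator equation gives dy/dt > 0 only when x > 0.288/0.00447 = 64.4.
Without the predator, x → K = 51.3. Since 51.3 < 64.4, the predator cannot invade.

Threshold x = 64.4; K < 64.4, so no, the predator goes extinct.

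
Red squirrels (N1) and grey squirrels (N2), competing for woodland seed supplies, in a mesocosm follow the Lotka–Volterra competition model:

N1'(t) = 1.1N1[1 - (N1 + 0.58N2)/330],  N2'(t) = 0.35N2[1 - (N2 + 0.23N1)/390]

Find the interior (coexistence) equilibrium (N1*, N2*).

Setting both brackets to zero gives the nullclines N1 + 0.58N2 = 330 and 0.23N1 + N2 = 390.
Substituting N2 = 390 - 0.23N1 into the first: N1(1 - 0.58·0.23) = 330 - 0.58·390.
So N1* = 104/0.867 = 120, and then N2* = 390 - 0.23·120 = 362.

N1* ≈ 120, N2* ≈ 362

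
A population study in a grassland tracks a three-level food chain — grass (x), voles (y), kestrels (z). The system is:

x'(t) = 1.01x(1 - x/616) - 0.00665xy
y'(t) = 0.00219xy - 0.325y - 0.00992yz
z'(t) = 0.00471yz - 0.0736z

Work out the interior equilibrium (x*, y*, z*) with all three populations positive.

x* ≈ 553, y* ≈ 15.6, z* ≈ 89.2

From dz/dt = 0: 0.00471y* = 0.0736, so y* = 15.6.
From dx/dt = 0: 1.01(1 - x*/616) = 0.00665·15.6, giving x* = 616·(1 - 0.103) = 553.
From dy/dt = 0: 0.00219·553 - 0.325 = 0.00992z*, so z* = 0.885/0.00992 = 89.2.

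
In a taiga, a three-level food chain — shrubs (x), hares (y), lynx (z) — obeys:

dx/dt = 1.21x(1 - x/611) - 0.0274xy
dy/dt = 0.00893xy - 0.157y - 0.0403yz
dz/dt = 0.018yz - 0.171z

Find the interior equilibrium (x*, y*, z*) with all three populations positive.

From dz/dt = 0: 0.018y* = 0.171, so y* = 9.5.
From dx/dt = 0: 1.21(1 - x*/611) = 0.0274·9.5, giving x* = 611·(1 - 0.215) = 480.
From dy/dt = 0: 0.00893·480 - 0.157 = 0.0403z*, so z* = 4.13/0.0403 = 102.

x* ≈ 480, y* ≈ 9.5, z* ≈ 102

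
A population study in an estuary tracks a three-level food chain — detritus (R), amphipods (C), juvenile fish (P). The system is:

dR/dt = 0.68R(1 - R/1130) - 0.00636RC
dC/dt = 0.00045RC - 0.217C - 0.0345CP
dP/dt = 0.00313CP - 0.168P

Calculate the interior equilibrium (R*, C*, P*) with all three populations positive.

R* ≈ 563, C* ≈ 53.7, P* ≈ 1.05

From dP/dt = 0: 0.00313C* = 0.168, so C* = 53.7.
From dR/dt = 0: 0.68(1 - R*/1130) = 0.00636·53.7, giving R* = 1130·(1 - 0.502) = 563.
From dC/dt = 0: 0.00045·563 - 0.217 = 0.0345P*, so P* = 0.0362/0.0345 = 1.05.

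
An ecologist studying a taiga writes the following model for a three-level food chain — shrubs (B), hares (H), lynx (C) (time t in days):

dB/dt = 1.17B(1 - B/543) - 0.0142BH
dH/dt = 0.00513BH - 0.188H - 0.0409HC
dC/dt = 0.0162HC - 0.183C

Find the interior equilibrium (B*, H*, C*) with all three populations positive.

B* ≈ 469, H* ≈ 11.3, C* ≈ 54.2

From dC/dt = 0: 0.0162H* = 0.183, so H* = 11.3.
From dB/dt = 0: 1.17(1 - B*/543) = 0.0142·11.3, giving B* = 543·(1 - 0.137) = 469.
From dH/dt = 0: 0.00513·469 - 0.188 = 0.0409C*, so C* = 2.22/0.0409 = 54.2.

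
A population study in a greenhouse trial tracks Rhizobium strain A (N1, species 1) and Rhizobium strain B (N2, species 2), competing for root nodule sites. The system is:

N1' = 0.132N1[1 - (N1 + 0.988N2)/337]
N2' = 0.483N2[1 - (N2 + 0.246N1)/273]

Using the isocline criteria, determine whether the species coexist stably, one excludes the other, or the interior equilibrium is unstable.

Compare the nullcline intercepts: K1/α12 = 337/0.988 = 341 > K2 = 273; K2/α21 = 273/0.246 = 1110 > K1 = 337.
Since both inequalities hold, each species can invade when rare, so the interior equilibrium is stable.

stable coexistence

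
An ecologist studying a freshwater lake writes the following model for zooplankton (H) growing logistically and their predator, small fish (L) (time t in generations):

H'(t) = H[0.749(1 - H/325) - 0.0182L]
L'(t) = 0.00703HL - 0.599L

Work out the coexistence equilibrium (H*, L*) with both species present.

H* ≈ 85.2, L* ≈ 30.4

From dL/dt = 0 with L > 0: 0.00703H* = 0.599, so H* = 85.2.
Substitute into dH/dt = 0: 0.749(1 - 85.2/325) = 0.0182L*.
The bracket is 0.738, giving L* = 0.553/0.0182 = 30.4.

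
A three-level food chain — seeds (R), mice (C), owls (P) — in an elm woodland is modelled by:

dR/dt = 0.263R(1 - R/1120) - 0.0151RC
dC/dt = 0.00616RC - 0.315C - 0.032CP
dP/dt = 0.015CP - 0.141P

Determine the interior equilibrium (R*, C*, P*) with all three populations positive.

From dP/dt = 0: 0.015C* = 0.141, so C* = 9.4.
From dR/dt = 0: 0.263(1 - R*/1120) = 0.0151·9.4, giving R* = 1120·(1 - 0.54) = 516.
From dC/dt = 0: 0.00616·516 - 0.315 = 0.032P*, so P* = 2.86/0.032 = 89.4.

R* ≈ 516, C* ≈ 9.4, P* ≈ 89.4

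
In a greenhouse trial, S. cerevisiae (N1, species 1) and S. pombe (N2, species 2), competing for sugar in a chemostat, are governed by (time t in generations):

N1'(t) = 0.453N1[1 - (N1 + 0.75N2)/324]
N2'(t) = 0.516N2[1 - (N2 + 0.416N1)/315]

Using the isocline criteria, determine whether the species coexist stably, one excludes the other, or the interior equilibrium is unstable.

stable coexistence

Compare the nullcline intercepts: K1/α12 = 324/0.75 = 432 > K2 = 315; K2/α21 = 315/0.416 = 757 > K1 = 324.
Since both inequalities hold, each species can invade when rare, so the interior equilibrium is stable.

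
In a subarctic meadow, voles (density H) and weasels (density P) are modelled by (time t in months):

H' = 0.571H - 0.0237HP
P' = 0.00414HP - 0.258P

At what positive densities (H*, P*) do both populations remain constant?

Set dP/dt = 0 with P > 0: 0.00414H - 0.258 = 0, so H* = 0.258/0.00414 = 62.3.
Set dH/dt = 0 with H > 0: 0.571 - 0.0237P = 0, so P* = 0.571/0.0237 = 24.1.

H* ≈ 62.3, P* ≈ 24.1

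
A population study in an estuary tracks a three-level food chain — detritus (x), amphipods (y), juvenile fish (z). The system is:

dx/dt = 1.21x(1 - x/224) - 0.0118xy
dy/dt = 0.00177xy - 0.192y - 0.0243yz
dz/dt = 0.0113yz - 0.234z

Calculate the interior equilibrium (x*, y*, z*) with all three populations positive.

From dz/dt = 0: 0.0113y* = 0.234, so y* = 20.7.
From dx/dt = 0: 1.21(1 - x*/224) = 0.0118·20.7, giving x* = 224·(1 - 0.202) = 179.
From dy/dt = 0: 0.00177·179 - 0.192 = 0.0243z*, so z* = 0.124/0.0243 = 5.12.

x* ≈ 179, y* ≈ 20.7, z* ≈ 5.12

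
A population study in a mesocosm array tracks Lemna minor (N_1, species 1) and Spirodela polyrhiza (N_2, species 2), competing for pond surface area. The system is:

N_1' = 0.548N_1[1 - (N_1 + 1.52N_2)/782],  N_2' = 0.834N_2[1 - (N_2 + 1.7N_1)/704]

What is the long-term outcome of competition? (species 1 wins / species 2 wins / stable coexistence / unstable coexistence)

unstable coexistence (outcome depends on initial conditions)

Compare the nullcline intercepts: K1/α12 = 782/1.52 = 514 < K2 = 704; K2/α21 = 704/1.7 = 414 < K1 = 782.
Since both are reversed, neither can invade when rare; the interior point is a saddle.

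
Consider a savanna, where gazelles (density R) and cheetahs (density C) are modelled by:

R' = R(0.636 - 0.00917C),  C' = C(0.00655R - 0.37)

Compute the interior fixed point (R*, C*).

R* ≈ 56.5, C* ≈ 69.4

Set dC/dt = 0 with C > 0: 0.00655R - 0.37 = 0, so R* = 0.37/0.00655 = 56.5.
Set dR/dt = 0 with R > 0: 0.636 - 0.00917C = 0, so C* = 0.636/0.00917 = 69.4.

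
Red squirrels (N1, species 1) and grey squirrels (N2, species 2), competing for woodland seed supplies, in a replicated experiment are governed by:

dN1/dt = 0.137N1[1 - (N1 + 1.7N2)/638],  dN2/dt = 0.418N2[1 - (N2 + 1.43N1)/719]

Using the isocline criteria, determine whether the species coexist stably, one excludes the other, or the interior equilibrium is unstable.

unstable coexistence (outcome depends on initial conditions)

Compare the nullcline intercepts: K1/α12 = 638/1.7 = 375 < K2 = 719; K2/α21 = 719/1.43 = 503 < K1 = 638.
Since both are reversed, neither can invade when rare; the interior point is a saddle.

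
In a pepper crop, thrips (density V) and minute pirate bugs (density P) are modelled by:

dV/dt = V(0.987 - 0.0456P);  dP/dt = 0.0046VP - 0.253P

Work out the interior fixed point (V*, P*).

Set dP/dt = 0 with P > 0: 0.0046V - 0.253 = 0, so V* = 0.253/0.0046 = 55.
Set dV/dt = 0 with V > 0: 0.987 - 0.0456P = 0, so P* = 0.987/0.0456 = 21.6.

V* ≈ 55, P* ≈ 21.6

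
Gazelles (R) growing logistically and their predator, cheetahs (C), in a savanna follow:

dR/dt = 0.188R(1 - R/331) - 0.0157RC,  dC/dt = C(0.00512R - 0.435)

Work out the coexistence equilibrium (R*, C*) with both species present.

From dC/dt = 0 with C > 0: 0.00512R* = 0.435, so R* = 85.
Substitute into dR/dt = 0: 0.188(1 - 85/331) = 0.0157C*.
The bracket is 0.743, giving C* = 0.14/0.0157 = 8.9.

R* ≈ 85, C* ≈ 8.9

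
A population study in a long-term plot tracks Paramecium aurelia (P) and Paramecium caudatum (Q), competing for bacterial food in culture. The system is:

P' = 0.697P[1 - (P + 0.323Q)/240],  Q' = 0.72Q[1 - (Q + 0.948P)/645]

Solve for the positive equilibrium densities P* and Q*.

P* ≈ 45.6, Q* ≈ 602

Setting both brackets to zero gives the nullclines P + 0.323Q = 240 and 0.948P + Q = 645.
Substituting Q = 645 - 0.948P into the first: P(1 - 0.323·0.948) = 240 - 0.323·645.
So P* = 31.7/0.694 = 45.6, and then Q* = 645 - 0.948·45.6 = 602.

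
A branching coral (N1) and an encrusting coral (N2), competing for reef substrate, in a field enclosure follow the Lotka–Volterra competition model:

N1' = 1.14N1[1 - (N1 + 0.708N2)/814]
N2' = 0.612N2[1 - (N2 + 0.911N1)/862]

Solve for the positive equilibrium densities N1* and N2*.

N1* ≈ 574, N2* ≈ 339

Setting both brackets to zero gives the nullclines N1 + 0.708N2 = 814 and 0.911N1 + N2 = 862.
Substituting N2 = 862 - 0.911N1 into the first: N1(1 - 0.708·0.911) = 814 - 0.708·862.
So N1* = 204/0.355 = 574, and then N2* = 862 - 0.911·574 = 339.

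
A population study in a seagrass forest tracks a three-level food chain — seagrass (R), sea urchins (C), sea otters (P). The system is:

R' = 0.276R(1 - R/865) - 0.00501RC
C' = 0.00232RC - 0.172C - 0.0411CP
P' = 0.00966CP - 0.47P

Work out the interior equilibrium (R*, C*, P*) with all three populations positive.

From dP/dt = 0: 0.00966C* = 0.47, so C* = 48.7.
From dR/dt = 0: 0.276(1 - R*/865) = 0.00501·48.7, giving R* = 865·(1 - 0.883) = 101.
From dC/dt = 0: 0.00232·101 - 0.172 = 0.0411P*, so P* = 0.0624/0.0411 = 1.52.

R* ≈ 101, C* ≈ 48.7, P* ≈ 1.52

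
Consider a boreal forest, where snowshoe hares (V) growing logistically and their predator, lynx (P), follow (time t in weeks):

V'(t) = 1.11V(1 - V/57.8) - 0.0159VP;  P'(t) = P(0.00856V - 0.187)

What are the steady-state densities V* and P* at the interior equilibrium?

V* ≈ 21.8, P* ≈ 43.4

From dP/dt = 0 with P > 0: 0.00856V* = 0.187, so V* = 21.8.
Substitute into dV/dt = 0: 1.11(1 - 21.8/57.8) = 0.0159P*.
The bracket is 0.622, giving P* = 0.69/0.0159 = 43.4.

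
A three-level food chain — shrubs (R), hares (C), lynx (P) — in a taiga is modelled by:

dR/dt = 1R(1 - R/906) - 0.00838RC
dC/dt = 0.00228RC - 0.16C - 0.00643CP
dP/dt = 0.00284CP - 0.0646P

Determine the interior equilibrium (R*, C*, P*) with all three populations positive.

R* ≈ 733, C* ≈ 22.7, P* ≈ 235

From dP/dt = 0: 0.00284C* = 0.0646, so C* = 22.7.
From dR/dt = 0: 1(1 - R*/906) = 0.00838·22.7, giving R* = 906·(1 - 0.191) = 733.
From dC/dt = 0: 0.00228·733 - 0.16 = 0.00643P*, so P* = 1.51/0.00643 = 235.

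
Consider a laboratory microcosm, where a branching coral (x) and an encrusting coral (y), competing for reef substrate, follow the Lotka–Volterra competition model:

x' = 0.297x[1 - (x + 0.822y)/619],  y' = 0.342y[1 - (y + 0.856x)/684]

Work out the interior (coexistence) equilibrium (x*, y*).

Setting both brackets to zero gives the nullclines x + 0.822y = 619 and 0.856x + y = 684.
Substituting y = 684 - 0.856x into the first: x(1 - 0.822·0.856) = 619 - 0.822·684.
So x* = 56.8/0.296 = 191, and then y* = 684 - 0.856·191 = 520.

x* ≈ 191, y* ≈ 520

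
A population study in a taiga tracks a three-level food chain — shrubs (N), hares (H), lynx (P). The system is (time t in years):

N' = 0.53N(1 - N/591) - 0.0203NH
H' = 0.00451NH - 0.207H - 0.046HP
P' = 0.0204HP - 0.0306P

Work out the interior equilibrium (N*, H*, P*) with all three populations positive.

N* ≈ 557, H* ≈ 1.5, P* ≈ 50.1

From dP/dt = 0: 0.0204H* = 0.0306, so H* = 1.5.
From dN/dt = 0: 0.53(1 - N*/591) = 0.0203·1.5, giving N* = 591·(1 - 0.0575) = 557.
From dH/dt = 0: 0.00451·557 - 0.207 = 0.046P*, so P* = 2.31/0.046 = 50.1.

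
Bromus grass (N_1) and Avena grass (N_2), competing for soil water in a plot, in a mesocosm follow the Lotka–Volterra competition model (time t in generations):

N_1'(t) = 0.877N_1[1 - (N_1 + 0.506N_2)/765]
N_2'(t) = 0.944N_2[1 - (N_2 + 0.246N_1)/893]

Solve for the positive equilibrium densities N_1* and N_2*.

N_1* ≈ 358, N_2* ≈ 805

Setting both brackets to zero gives the nullclines N_1 + 0.506N_2 = 765 and 0.246N_1 + N_2 = 893.
Substituting N_2 = 893 - 0.246N_1 into the first: N_1(1 - 0.506·0.246) = 765 - 0.506·893.
So N_1* = 313/0.876 = 358, and then N_2* = 893 - 0.246·358 = 805.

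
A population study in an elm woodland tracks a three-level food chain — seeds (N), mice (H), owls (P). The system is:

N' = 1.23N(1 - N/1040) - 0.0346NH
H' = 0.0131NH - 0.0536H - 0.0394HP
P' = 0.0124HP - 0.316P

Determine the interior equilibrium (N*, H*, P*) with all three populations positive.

From dP/dt = 0: 0.0124H* = 0.316, so H* = 25.5.
From dN/dt = 0: 1.23(1 - N*/1040) = 0.0346·25.5, giving N* = 1040·(1 - 0.717) = 294.
From dH/dt = 0: 0.0131·294 - 0.0536 = 0.0394P*, so P* = 3.8/0.0394 = 96.5.

N* ≈ 294, H* ≈ 25.5, P* ≈ 96.5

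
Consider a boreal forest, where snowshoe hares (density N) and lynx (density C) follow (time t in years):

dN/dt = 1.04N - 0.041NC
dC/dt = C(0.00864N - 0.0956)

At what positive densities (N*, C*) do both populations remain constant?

N* ≈ 11.1, C* ≈ 25.4

Set dC/dt = 0 with C > 0: 0.00864N - 0.0956 = 0, so N* = 0.0956/0.00864 = 11.1.
Set dN/dt = 0 with N > 0: 1.04 - 0.041C = 0, so C* = 1.04/0.041 = 25.4.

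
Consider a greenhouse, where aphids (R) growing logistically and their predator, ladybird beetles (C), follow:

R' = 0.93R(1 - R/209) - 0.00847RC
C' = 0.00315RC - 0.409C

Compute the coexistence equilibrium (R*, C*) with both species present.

From dC/dt = 0 with C > 0: 0.00315R* = 0.409, so R* = 130.
Substitute into dR/dt = 0: 0.93(1 - 130/209) = 0.00847C*.
The bracket is 0.379, giving C* = 0.352/0.00847 = 41.6.

R* ≈ 130, C* ≈ 41.6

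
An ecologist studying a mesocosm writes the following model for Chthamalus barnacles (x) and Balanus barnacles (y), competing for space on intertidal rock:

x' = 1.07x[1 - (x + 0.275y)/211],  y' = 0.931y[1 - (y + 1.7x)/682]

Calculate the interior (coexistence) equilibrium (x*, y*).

x* ≈ 44, y* ≈ 607

Setting both brackets to zero gives the nullclines x + 0.275y = 211 and 1.7x + y = 682.
Substituting y = 682 - 1.7x into the first: x(1 - 0.275·1.7) = 211 - 0.275·682.
So x* = 23.4/0.532 = 44, and then y* = 682 - 1.7·44 = 607.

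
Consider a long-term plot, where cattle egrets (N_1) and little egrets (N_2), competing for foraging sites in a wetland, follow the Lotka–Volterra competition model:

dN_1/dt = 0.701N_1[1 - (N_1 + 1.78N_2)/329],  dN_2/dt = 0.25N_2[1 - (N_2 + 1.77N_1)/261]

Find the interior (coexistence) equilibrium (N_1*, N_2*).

Setting both brackets to zero gives the nullclines N_1 + 1.78N_2 = 329 and 1.77N_1 + N_2 = 261.
Substituting N_2 = 261 - 1.77N_1 into the first: N_1(1 - 1.78·1.77) = 329 - 1.78·261.
So N_1* = -136/-2.15 = 63, and then N_2* = 261 - 1.77·63 = 149.

N_1* ≈ 63, N_2* ≈ 149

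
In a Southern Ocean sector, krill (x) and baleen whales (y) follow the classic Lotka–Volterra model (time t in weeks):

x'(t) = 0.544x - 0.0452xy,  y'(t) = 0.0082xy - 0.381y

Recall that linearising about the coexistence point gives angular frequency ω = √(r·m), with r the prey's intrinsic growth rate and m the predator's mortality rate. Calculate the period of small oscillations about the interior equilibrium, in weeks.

T ≈ 13.8 weeks

Here r = 0.544 and m = 0.381, so r·m = 0.207.
ω = √0.207 = 0.455 per week, hence T = 2π/ω ≈ 13.8 weeks.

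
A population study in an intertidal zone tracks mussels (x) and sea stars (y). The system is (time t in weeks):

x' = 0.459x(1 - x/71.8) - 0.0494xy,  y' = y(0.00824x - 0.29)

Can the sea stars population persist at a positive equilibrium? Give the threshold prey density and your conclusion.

Threshold x = 35.2; K > 35.2, so yes, the predator persists.

The predator equation gives dy/dt > 0 only when x > 0.29/0.00824 = 35.2.
Without the predator, x → K = 71.8. Since 71.8 > 35.2, the predator can invade and persist.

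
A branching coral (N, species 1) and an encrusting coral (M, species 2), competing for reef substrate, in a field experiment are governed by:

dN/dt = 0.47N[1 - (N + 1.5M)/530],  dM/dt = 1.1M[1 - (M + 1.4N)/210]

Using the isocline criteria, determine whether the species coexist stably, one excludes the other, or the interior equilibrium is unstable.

species 1 excludes species 2

Compare the nullcline intercepts: K1/α12 = 530/1.5 = 353 > K2 = 210; K2/α21 = 210/1.4 = 150 < K1 = 530.
Since the inequalities point opposite ways, species 1 can invade but species 2 cannot.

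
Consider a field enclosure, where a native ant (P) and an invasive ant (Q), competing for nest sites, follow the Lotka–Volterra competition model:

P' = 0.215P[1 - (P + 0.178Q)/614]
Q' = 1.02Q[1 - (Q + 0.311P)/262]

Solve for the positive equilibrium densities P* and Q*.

Setting both brackets to zero gives the nullclines P + 0.178Q = 614 and 0.311P + Q = 262.
Substituting Q = 262 - 0.311P into the first: P(1 - 0.178·0.311) = 614 - 0.178·262.
So P* = 567/0.945 = 601, and then Q* = 262 - 0.311·601 = 75.2.

P* ≈ 601, Q* ≈ 75.2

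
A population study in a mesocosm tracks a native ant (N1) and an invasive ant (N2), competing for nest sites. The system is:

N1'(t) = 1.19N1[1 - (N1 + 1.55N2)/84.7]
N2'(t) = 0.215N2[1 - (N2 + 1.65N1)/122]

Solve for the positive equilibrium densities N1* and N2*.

N1* ≈ 67, N2* ≈ 11.4

Setting both brackets to zero gives the nullclines N1 + 1.55N2 = 84.7 and 1.65N1 + N2 = 122.
Substituting N2 = 122 - 1.65N1 into the first: N1(1 - 1.55·1.65) = 84.7 - 1.55·122.
So N1* = -104/-1.56 = 67, and then N2* = 122 - 1.65·67 = 11.4.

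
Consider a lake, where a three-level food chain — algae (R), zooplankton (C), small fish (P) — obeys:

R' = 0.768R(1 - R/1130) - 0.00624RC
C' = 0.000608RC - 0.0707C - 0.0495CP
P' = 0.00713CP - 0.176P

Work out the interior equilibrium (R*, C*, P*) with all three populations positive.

From dP/dt = 0: 0.00713C* = 0.176, so C* = 24.7.
From dR/dt = 0: 0.768(1 - R*/1130) = 0.00624·24.7, giving R* = 1130·(1 - 0.201) = 903.
From dC/dt = 0: 0.000608·903 - 0.0707 = 0.0495P*, so P* = 0.479/0.0495 = 9.67.

R* ≈ 903, C* ≈ 24.7, P* ≈ 9.67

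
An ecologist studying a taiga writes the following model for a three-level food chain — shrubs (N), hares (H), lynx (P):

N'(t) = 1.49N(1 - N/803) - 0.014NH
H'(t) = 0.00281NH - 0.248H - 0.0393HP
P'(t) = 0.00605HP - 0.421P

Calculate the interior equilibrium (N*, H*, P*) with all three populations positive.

From dP/dt = 0: 0.00605H* = 0.421, so H* = 69.6.
From dN/dt = 0: 1.49(1 - N*/803) = 0.014·69.6, giving N* = 803·(1 - 0.654) = 278.
From dH/dt = 0: 0.00281·278 - 0.248 = 0.0393P*, so P* = 0.533/0.0393 = 13.6.

N* ≈ 278, H* ≈ 69.6, P* ≈ 13.6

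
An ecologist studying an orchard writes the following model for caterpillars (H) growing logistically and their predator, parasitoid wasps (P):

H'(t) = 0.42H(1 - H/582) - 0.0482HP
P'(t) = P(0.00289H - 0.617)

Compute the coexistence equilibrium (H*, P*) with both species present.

From dP/dt = 0 with P > 0: 0.00289H* = 0.617, so H* = 213.
Substitute into dH/dt = 0: 0.42(1 - 213/582) = 0.0482P*.
The bracket is 0.633, giving P* = 0.266/0.0482 = 5.52.

H* ≈ 213, P* ≈ 5.52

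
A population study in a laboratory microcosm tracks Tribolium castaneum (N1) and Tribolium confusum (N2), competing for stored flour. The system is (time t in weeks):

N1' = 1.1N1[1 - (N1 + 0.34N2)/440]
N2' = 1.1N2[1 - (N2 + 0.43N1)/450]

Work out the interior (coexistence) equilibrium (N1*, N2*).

Setting both brackets to zero gives the nullclines N1 + 0.34N2 = 440 and 0.43N1 + N2 = 450.
Substituting N2 = 450 - 0.43N1 into the first: N1(1 - 0.34·0.43) = 440 - 0.34·450.
So N1* = 287/0.854 = 336, and then N2* = 450 - 0.43·336 = 305.

N1* ≈ 336, N2* ≈ 305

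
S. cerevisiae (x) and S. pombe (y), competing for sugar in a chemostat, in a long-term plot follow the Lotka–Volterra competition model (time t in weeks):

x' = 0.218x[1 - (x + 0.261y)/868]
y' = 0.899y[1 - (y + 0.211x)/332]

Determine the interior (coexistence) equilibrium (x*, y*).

x* ≈ 827, y* ≈ 158

Setting both brackets to zero gives the nullclines x + 0.261y = 868 and 0.211x + y = 332.
Substituting y = 332 - 0.211x into the first: x(1 - 0.261·0.211) = 868 - 0.261·332.
So x* = 781/0.945 = 827, and then y* = 332 - 0.211·827 = 158.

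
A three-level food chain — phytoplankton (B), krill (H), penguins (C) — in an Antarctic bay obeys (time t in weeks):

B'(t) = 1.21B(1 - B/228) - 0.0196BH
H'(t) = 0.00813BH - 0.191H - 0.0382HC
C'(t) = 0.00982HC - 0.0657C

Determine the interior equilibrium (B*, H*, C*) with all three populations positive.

From dC/dt = 0: 0.00982H* = 0.0657, so H* = 6.69.
From dB/dt = 0: 1.21(1 - B*/228) = 0.0196·6.69, giving B* = 228·(1 - 0.108) = 203.
From dH/dt = 0: 0.00813·203 - 0.191 = 0.0382C*, so C* = 1.46/0.0382 = 38.3.

B* ≈ 203, H* ≈ 6.69, C* ≈ 38.3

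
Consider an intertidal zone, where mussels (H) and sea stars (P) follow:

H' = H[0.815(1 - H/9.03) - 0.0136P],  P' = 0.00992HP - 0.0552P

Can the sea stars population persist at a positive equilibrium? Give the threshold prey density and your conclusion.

Threshold H = 5.56; K > 5.56, so yes, the predator persists.

The predator equation gives dP/dt > 0 only when H > 0.0552/0.00992 = 5.56.
Without the predator, H → K = 9.03. Since 9.03 > 5.56, the predator can invade and persist.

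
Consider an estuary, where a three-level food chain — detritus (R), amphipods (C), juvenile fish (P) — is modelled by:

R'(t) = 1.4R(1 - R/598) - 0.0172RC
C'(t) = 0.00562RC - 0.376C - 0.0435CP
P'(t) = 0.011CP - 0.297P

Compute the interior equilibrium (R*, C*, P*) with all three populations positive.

From dP/dt = 0: 0.011C* = 0.297, so C* = 27.
From dR/dt = 0: 1.4(1 - R*/598) = 0.0172·27, giving R* = 598·(1 - 0.332) = 400.
From dC/dt = 0: 0.00562·400 - 0.376 = 0.0435P*, so P* = 1.87/0.0435 = 43.

R* ≈ 400, C* ≈ 27, P* ≈ 43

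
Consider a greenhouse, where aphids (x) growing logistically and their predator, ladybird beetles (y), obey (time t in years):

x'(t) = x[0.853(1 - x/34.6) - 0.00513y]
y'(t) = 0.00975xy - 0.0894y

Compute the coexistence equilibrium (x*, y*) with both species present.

From dy/dt = 0 with y > 0: 0.00975x* = 0.0894, so x* = 9.17.
Substitute into dx/dt = 0: 0.853(1 - 9.17/34.6) = 0.00513y*.
The bracket is 0.735, giving y* = 0.627/0.00513 = 122.

x* ≈ 9.17, y* ≈ 122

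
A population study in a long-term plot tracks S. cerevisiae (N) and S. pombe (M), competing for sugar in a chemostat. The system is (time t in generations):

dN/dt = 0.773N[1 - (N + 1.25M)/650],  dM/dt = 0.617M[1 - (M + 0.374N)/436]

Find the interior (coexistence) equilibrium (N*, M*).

N* ≈ 197, M* ≈ 362

Setting both brackets to zero gives the nullclines N + 1.25M = 650 and 0.374N + M = 436.
Substituting M = 436 - 0.374N into the first: N(1 - 1.25·0.374) = 650 - 1.25·436.
So N* = 105/0.532 = 197, and then M* = 436 - 0.374·197 = 362.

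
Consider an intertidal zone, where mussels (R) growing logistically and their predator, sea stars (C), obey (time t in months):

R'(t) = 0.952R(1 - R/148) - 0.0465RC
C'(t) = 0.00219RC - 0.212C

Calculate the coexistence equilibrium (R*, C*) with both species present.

R* ≈ 96.8, C* ≈ 7.08

From dC/dt = 0 with C > 0: 0.00219R* = 0.212, so R* = 96.8.
Substitute into dR/dt = 0: 0.952(1 - 96.8/148) = 0.0465C*.
The bracket is 0.346, giving C* = 0.329/0.0465 = 7.08.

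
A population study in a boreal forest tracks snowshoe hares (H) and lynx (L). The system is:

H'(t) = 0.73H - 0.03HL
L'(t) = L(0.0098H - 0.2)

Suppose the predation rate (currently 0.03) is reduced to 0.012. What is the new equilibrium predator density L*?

L* ≈ 60.8

At the interior fixed point, setting dH/dt = 0 with H > 0 fixes L* = (prey growth rate)/(HL coefficient) — independent of the other coefficients.
With the change, L* = 0.73/0.012 = 60.8; it rises from 24.3.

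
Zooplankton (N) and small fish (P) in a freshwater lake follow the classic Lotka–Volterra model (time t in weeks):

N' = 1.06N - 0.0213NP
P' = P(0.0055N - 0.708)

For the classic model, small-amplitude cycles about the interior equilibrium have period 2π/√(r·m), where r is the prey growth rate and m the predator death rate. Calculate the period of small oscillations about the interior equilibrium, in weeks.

T ≈ 7.25 weeks

Here r = 1.06 and m = 0.708, so r·m = 0.75.
ω = √0.75 = 0.866 per week, hence T = 2π/ω ≈ 7.25 weeks.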